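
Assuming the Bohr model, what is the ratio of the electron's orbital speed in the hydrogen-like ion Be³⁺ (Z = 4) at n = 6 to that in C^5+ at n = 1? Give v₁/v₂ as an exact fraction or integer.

v ∝ Z^1 · n^-1
v₁/v₂ = (4/6)^1 · (6/1)^-1 = 1/9

1/9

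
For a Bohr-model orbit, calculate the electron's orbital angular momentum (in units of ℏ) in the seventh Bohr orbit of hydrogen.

7

L_n = nℏ, so L/ℏ = n = 7.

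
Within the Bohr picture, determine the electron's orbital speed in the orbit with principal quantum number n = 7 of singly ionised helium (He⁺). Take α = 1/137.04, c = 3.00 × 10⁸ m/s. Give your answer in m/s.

6.25 × 10⁵ m/s

v_n = Zαc/n = 2 × 0.00730 × 3.00 × 10⁸ / 7
    = 6.25 × 10⁵ m/s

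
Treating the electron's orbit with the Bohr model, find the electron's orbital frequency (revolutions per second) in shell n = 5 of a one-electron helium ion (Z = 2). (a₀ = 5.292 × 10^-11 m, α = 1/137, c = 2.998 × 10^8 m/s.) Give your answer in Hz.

r = n²a₀/Z = 6.615 × 10^-10 m, v = Zαc/n = 8.753 × 10^5 m/s
f = v/(2πr) = 2.106 × 10^14 Hz

2.106 × 10^14 Hz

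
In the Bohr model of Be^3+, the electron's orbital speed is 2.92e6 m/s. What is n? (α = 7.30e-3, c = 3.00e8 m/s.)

v_n = Zαc/n ⇒ n = Zαc/v = 4 × 0.00730 × 3.00e8 / 2.92e6 ≈ 3.00
n = 3

3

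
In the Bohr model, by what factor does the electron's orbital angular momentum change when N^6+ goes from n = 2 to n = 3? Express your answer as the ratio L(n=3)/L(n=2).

L = nℏ depends only on n, so L ∝ n.
L(n=3)/L(n=2) = (3/2)^1 = 3/2

3/2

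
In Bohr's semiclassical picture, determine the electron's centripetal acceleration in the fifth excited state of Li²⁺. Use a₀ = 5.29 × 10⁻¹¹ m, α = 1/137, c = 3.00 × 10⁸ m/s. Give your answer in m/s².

1.89 × 10²¹ m/s²

r = n²a₀/Z = 6.35 × 10⁻¹⁰ m, v = Zαc/n = 1.09 × 10⁶ m/s
a = v²/r = (1.09 × 10⁶)² / 6.35 × 10⁻¹⁰ = 1.89 × 10²¹ m/s²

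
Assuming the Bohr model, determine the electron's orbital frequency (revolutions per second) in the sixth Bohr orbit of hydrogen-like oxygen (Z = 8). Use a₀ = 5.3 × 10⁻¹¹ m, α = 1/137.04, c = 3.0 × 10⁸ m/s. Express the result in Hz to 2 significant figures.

r = n²a₀/Z = 2.4 × 10⁻¹⁰ m, v = Zαc/n = 2.9 × 10⁶ m/s
f = v/(2πr) = 1.9 × 10¹⁵ Hz

1.9 × 10¹⁵ Hz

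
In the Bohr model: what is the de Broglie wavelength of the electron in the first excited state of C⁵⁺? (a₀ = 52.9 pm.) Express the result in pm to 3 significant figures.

The Bohr quantisation condition is nλ = 2πr_n.
r_n = n²a₀/Z = 35.3 pm
λ = 2πr_n/n = 2π·35.3/2 = 111 pm

111 pm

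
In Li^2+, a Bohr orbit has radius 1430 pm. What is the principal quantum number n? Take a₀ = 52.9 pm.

9

r_n = n²a₀/Z ⇒ n² = rZ/a₀ = 1430 × 3 / 52.9 ≈ 81.10
n = 9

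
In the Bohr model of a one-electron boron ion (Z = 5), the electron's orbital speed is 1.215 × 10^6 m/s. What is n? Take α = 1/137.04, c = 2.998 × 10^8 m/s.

9

v_n = Zαc/n ⇒ n = Zαc/v = 5 × 0.007297 × 2.998 × 10^8 / 1.215 × 10^6 ≈ 9.00
n = 9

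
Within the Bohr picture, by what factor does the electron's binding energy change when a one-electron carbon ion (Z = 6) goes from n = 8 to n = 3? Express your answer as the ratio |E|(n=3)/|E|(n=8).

|E| ∝ Z^2 · n^-2; with Z fixed, |E| ∝ n^-2.
|E|(n=3)/|E|(n=8) = (3/8)^-2 = 64/9

64/9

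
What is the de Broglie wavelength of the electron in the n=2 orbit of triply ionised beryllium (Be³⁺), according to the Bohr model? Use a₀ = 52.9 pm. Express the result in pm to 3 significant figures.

166 pm

The Bohr quantisation condition is nλ = 2πr_n.
r_n = n²a₀/Z = 52.9 pm
λ = 2πr_n/n = 2π·52.9/2 = 166 pm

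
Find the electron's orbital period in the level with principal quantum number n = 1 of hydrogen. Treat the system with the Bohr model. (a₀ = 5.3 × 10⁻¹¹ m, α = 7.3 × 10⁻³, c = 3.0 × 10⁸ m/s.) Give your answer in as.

150 as

r = n²a₀/Z = 1²·5.3 × 10⁻¹¹/1 = 5.3 × 10⁻¹¹ m
v = Zαc/n = 1·0.0073·3.0 × 10⁸/1 = 2.2 × 10⁶ m/s
T = 2πr/v = 1.5 × 10⁻¹⁶ s = 150 as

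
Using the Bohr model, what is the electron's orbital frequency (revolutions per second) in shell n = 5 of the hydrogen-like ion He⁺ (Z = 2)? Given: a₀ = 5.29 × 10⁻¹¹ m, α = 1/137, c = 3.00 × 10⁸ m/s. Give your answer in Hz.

2.11 × 10¹⁴ Hz

r = n²a₀/Z = 6.61 × 10⁻¹⁰ m, v = Zαc/n = 8.76 × 10⁵ m/s
f = v/(2πr) = 2.11 × 10¹⁴ Hz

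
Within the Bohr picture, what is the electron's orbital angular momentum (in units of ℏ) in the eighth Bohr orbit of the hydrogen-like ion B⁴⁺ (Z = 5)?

8

L_n = nℏ, so L/ℏ = n = 8.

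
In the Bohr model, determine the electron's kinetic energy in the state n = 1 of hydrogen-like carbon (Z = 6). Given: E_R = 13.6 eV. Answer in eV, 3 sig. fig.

For a Coulomb orbit the virial theorem gives K = −E_n.
E_n = −E_R·Z²/n², so K = E_R·Z²/n² = 13.6 × 6²/1² = 490 eV

490 eV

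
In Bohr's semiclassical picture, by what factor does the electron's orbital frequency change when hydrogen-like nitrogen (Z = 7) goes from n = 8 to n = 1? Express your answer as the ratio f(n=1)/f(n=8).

f ∝ Z^2 · n^-3; with Z fixed, f ∝ n^-3.
f(n=1)/f(n=8) = (1/8)^-3 = 512

512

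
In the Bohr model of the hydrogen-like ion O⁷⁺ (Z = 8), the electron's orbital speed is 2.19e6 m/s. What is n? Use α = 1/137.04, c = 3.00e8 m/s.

v_n = Zαc/n ⇒ n = Zαc/v = 8 × 0.00730 × 3.00e8 / 2.19e6 ≈ 8.00
n = 8

8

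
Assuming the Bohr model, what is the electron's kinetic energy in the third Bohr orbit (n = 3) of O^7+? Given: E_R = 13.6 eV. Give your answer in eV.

96.7 eV

For a Coulomb orbit the virial theorem gives K = −E_n.
E_n = −E_R·Z²/n², so K = E_R·Z²/n² = 13.6 × 8²/3² = 96.7 eV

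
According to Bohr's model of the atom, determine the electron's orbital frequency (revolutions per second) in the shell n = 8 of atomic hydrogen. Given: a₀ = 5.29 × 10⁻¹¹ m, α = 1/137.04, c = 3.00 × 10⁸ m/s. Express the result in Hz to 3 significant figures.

r = n²a₀/Z = 3.39 × 10⁻⁹ m, v = Zαc/n = 2.74 × 10⁵ m/s
f = v/(2πr) = 1.29 × 10¹³ Hz

1.29 × 10¹³ Hz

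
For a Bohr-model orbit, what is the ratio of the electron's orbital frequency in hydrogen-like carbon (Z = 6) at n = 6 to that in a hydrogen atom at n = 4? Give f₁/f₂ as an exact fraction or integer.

f ∝ Z^2 · n^-3
f₁/f₂ = (6/1)^2 · (6/4)^-3 = 32/3

32/3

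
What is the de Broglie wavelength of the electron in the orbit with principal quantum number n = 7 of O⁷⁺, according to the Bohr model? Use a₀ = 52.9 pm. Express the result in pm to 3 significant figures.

291 pm

The Bohr quantisation condition is nλ = 2πr_n.
r_n = n²a₀/Z = 324 pm
λ = 2πr_n/n = 2π·324/7 = 291 pm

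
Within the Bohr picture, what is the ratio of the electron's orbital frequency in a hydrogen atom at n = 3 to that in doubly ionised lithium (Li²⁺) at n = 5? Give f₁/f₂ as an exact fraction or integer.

125/243

f ∝ Z^2 · n^-3
f₁/f₂ = (1/3)^2 · (3/5)^-3 = 125/243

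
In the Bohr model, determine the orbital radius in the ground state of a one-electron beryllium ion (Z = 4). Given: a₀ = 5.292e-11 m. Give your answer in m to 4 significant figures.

1.323e-11 m

r_n = n²a₀/Z = 1² × 5.292e-11 / 4
    = 1 × 5.292e-11 / 4 = 1.323e-11 m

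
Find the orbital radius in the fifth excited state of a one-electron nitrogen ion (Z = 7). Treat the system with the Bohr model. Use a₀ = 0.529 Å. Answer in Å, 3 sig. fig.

r_n = n²a₀/Z = 6² × 0.529 / 7
    = 36 × 0.529 / 7 = 2.72 Å

2.72 Å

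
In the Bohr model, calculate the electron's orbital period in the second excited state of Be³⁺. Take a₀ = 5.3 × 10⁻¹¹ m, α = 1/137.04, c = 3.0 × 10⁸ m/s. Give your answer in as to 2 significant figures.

r = n²a₀/Z = 3²·5.3 × 10⁻¹¹/4 = 1.2 × 10⁻¹⁰ m
v = Zαc/n = 4·0.0073·3.0 × 10⁸/3 = 2.9 × 10⁶ m/s
T = 2πr/v = 2.6 × 10⁻¹⁶ s = 260 as

260 as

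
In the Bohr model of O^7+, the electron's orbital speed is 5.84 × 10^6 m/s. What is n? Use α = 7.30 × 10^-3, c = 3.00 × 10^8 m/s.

3

v_n = Zαc/n ⇒ n = Zαc/v = 8 × 0.00730 × 3.00 × 10^8 / 5.84 × 10^6 ≈ 3.00
n = 3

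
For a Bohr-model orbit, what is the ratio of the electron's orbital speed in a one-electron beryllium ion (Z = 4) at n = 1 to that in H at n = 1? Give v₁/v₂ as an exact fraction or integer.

4

v ∝ Z^1 · n^-1
v₁/v₂ = (4/1)^1 · (1/1)^-1 = 4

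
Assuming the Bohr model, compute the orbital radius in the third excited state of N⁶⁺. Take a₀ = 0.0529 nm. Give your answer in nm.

0.121 nm

r_n = n²a₀/Z = 4² × 0.0529 / 7
    = 16 × 0.0529 / 7 = 0.121 nm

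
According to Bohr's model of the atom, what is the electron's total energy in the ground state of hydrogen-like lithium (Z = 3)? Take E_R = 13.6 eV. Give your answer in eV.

-122 eV

E_n = −E_R·Z²/n² = −13.6 × 3²/1² = -122 eV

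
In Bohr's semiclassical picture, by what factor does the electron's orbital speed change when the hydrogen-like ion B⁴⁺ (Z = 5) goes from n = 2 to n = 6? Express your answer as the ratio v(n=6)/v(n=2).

1/3

v ∝ Z^1 · n^-1; with Z fixed, v ∝ n^-1.
v(n=6)/v(n=2) = (6/2)^-1 = 1/3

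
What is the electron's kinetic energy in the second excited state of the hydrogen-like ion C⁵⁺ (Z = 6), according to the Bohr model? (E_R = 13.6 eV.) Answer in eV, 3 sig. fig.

For a Coulomb orbit the virial theorem gives K = −E_n.
E_n = −E_R·Z²/n², so K = E_R·Z²/n² = 13.6 × 6²/3² = 54.4 eV

54.4 eV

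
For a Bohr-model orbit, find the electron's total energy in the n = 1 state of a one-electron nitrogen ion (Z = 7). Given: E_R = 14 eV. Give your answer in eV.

-690 eV

E_n = −E_R·Z²/n² = −14 × 7²/1² = -690 eV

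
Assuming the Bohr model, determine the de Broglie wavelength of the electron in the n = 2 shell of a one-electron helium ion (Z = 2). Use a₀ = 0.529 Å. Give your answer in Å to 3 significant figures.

The Bohr quantisation condition is nλ = 2πr_n.
r_n = n²a₀/Z = 1.06 Å
λ = 2πr_n/n = 2π·1.06/2 = 3.32 Å

3.32 Å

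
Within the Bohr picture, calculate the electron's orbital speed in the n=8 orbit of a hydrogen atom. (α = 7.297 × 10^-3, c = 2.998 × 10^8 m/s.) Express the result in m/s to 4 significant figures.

2.735 × 10^5 m/s

v_n = Zαc/n = 1 × 0.007297 × 2.998 × 10^8 / 8
    = 2.735 × 10^5 m/s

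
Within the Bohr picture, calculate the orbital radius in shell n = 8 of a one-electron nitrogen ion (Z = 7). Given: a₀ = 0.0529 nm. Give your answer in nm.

r_n = n²a₀/Z = 8² × 0.0529 / 7
    = 64 × 0.0529 / 7 = 0.484 nm

0.484 nm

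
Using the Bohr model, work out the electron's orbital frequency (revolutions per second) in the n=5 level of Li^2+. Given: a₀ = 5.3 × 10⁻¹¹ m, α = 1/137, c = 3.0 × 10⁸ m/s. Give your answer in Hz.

4.7 × 10¹⁴ Hz

r = n²a₀/Z = 4.4 × 10⁻¹⁰ m, v = Zαc/n = 1.3 × 10⁶ m/s
f = v/(2πr) = 4.7 × 10¹⁴ Hz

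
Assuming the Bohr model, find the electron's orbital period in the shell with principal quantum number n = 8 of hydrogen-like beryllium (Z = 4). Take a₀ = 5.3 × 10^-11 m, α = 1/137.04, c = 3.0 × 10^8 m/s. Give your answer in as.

4900 as

r = n²a₀/Z = 8²·5.3 × 10^-11/4 = 8.5 × 10^-10 m
v = Zαc/n = 4·0.0073·3.0 × 10^8/8 = 1.1 × 10^6 m/s
T = 2πr/v = 4.9 × 10^-15 s = 4900 as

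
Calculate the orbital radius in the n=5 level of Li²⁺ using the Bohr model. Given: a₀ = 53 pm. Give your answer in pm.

r_n = n²a₀/Z = 5² × 53 / 3
    = 25 × 53 / 3 = 440 pm

440 pm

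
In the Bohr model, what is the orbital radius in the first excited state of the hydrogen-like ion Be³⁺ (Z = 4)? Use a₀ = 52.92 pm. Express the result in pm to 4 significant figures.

52.92 pm

r_n = n²a₀/Z = 2² × 52.92 / 4
    = 4 × 52.92 / 4 = 52.92 pm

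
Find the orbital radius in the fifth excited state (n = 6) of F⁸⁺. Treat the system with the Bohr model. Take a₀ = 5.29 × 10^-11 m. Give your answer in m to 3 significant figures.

r_n = n²a₀/Z = 6² × 5.29 × 10^-11 / 9
    = 36 × 5.29 × 10^-11 / 9 = 2.12 × 10^-10 m

2.12 × 10^-10 m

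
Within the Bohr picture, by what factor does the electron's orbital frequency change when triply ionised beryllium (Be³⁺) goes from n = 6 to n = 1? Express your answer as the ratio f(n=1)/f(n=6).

216

f ∝ Z^2 · n^-3; with Z fixed, f ∝ n^-3.
f(n=1)/f(n=6) = (1/6)^-3 = 216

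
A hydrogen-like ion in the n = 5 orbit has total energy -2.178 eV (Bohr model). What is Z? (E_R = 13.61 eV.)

E_n = −E_R Z²/n² ⇒ Z² = −E_n n²/E_R = 2.178 × 5² / 13.61 ≈ 4.00
Z = 2

2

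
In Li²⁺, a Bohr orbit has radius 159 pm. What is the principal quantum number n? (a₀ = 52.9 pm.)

3

r_n = n²a₀/Z ⇒ n² = rZ/a₀ = 159 × 3 / 52.9 ≈ 9.02
n = 3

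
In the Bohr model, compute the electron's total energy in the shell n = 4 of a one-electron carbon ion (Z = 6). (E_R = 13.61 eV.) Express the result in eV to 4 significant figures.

-30.62 eV

E_n = −E_R·Z²/n² = −13.61 × 6²/4² = -30.62 eV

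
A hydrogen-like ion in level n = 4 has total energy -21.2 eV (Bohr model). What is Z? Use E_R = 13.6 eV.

E_n = −E_R Z²/n² ⇒ Z² = −E_n n²/E_R = 21.2 × 4² / 13.6 ≈ 24.94
Z = 5

5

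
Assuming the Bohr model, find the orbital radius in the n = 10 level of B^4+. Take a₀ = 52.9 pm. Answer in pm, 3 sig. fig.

1060 pm

r_n = n²a₀/Z = 10² × 52.9 / 5
    = 100 × 52.9 / 5 = 1060 pm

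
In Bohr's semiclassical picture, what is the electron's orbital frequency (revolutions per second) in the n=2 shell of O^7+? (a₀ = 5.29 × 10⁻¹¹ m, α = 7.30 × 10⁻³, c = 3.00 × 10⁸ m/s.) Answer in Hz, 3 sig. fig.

r = n²a₀/Z = 2.65 × 10⁻¹¹ m, v = Zαc/n = 8.76 × 10⁶ m/s
f = v/(2πr) = 5.27 × 10¹⁶ Hz

5.27 × 10¹⁶ Hz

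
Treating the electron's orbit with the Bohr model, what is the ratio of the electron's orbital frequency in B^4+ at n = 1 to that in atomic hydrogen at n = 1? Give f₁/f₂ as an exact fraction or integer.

f ∝ Z^2 · n^-3
f₁/f₂ = (5/1)^2 · (1/1)^-3 = 25

25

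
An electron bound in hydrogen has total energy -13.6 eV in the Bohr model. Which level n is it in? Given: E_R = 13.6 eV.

1

E_n = −E_R Z²/n² ⇒ n² = E_R Z²/(−E_n) = 13.6 × 1² / 13.6 ≈ 1.00
n = 1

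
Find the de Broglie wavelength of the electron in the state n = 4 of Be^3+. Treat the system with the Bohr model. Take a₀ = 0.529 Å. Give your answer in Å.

The Bohr quantisation condition is nλ = 2πr_n.
r_n = n²a₀/Z = 2.12 Å
λ = 2πr_n/n = 2π·2.12/4 = 3.32 Å

3.32 Å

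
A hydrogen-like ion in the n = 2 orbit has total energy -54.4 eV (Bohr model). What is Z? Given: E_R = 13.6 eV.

E_n = −E_R Z²/n² ⇒ Z² = −E_n n²/E_R = 54.4 × 2² / 13.6 ≈ 16.00
Z = 4

4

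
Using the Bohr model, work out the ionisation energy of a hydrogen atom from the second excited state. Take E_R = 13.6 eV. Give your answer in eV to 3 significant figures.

1.51 eV

E_n = −E_R·Z²/n² = −13.6 × 1²/3² eV = -1.51 eV
Ionisation energy = −E_n = 1.51 eV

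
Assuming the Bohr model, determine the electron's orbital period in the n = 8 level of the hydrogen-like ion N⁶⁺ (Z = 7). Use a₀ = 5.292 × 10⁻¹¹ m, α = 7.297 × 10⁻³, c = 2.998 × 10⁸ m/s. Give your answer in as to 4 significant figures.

1588 as

r = n²a₀/Z = 8²·5.292 × 10⁻¹¹/7 = 4.838 × 10⁻¹⁰ m
v = Zαc/n = 7·0.007297·2.998 × 10⁸/8 = 1.914 × 10⁶ m/s
T = 2πr/v = 1.588 × 10⁻¹⁵ s = 1588 as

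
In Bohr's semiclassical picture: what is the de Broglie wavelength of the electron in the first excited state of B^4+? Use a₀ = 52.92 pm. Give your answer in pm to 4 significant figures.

133.0 pm

The Bohr quantisation condition is nλ = 2πr_n.
r_n = n²a₀/Z = 42.34 pm
λ = 2πr_n/n = 2π·42.34/2 = 133.0 pm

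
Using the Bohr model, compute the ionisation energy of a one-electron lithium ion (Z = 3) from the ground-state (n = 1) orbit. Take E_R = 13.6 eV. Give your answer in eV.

122 eV

E_n = −E_R·Z²/n² = −13.6 × 3²/1² eV = -122 eV
Ionisation energy = −E_n = 122 eV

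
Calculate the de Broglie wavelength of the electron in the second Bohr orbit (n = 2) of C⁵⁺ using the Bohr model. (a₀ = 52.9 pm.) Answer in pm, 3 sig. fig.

111 pm

The Bohr quantisation condition is nλ = 2πr_n.
r_n = n²a₀/Z = 35.3 pm
λ = 2πr_n/n = 2π·35.3/2 = 111 pm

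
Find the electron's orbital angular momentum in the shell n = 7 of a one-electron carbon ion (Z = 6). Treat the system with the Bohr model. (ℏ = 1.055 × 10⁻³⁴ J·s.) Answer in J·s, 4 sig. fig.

L_n = nℏ = 7 × 1.055 × 10⁻³⁴ = 7.385 × 10⁻³⁴ J·s

7.385 × 10⁻³⁴ J·s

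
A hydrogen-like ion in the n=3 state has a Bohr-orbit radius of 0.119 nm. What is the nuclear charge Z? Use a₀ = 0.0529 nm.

r_n = n²a₀/Z ⇒ Z = n²a₀/r = 3² × 0.0529 / 0.119 ≈ 4.00
Z = 4

4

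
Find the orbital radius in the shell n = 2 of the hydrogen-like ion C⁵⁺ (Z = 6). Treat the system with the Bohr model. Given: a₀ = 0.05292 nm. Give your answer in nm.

r_n = n²a₀/Z = 2² × 0.05292 / 6
    = 4 × 0.05292 / 6 = 0.03528 nm

0.03528 nm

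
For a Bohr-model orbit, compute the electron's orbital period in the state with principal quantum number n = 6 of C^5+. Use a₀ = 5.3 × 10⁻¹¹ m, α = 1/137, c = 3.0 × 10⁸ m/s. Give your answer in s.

r = n²a₀/Z = 6²·5.3 × 10⁻¹¹/6 = 3.2 × 10⁻¹⁰ m
v = Zαc/n = 6·0.0073·3.0 × 10⁸/6 = 2.2 × 10⁶ m/s
T = 2πr/v = 9.1 × 10⁻¹⁶ s

9.1 × 10⁻¹⁶ s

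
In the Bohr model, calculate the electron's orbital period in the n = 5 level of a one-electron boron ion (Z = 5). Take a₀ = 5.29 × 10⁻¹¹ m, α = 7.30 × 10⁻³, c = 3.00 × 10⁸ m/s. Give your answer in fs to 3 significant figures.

r = n²a₀/Z = 5²·5.29 × 10⁻¹¹/5 = 2.64 × 10⁻¹⁰ m
v = Zαc/n = 5·0.00730·3.00 × 10⁸/5 = 2.19 × 10⁶ m/s
T = 2πr/v = 7.59 × 10⁻¹⁶ s = 0.759 fs

0.759 fs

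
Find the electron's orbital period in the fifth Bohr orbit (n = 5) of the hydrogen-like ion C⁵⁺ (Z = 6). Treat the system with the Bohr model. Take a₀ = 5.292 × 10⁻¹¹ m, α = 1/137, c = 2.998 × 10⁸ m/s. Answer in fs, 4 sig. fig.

0.5276 fs

r = n²a₀/Z = 5²·5.292 × 10⁻¹¹/6 = 2.205 × 10⁻¹⁰ m
v = Zαc/n = 6·0.007299·2.998 × 10⁸/5 = 2.626 × 10⁶ m/s
T = 2πr/v = 5.276 × 10⁻¹⁶ s = 0.5276 fs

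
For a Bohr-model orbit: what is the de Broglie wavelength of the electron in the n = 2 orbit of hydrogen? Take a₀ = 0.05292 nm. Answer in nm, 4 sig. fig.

0.6650 nm

The Bohr quantisation condition is nλ = 2πr_n.
r_n = n²a₀/Z = 0.2117 nm
λ = 2πr_n/n = 2π·0.2117/2 = 0.6650 nm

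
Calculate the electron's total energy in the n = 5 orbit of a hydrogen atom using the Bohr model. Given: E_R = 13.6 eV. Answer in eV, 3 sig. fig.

-0.544 eV

E_n = −E_R·Z²/n² = −13.6 × 1²/5² = -0.544 eV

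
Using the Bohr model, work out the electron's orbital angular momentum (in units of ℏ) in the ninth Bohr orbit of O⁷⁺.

9

L_n = nℏ, so L/ℏ = n = 9.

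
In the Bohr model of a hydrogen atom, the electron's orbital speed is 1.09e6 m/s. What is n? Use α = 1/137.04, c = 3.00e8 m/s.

v_n = Zαc/n ⇒ n = Zαc/v = 1 × 0.00730 × 3.00e8 / 1.09e6 ≈ 2.01
n = 2

2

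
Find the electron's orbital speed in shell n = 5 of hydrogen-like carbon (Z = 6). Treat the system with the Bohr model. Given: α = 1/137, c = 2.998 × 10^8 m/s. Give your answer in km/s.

v_n = Zαc/n = 6 × 0.007299 × 2.998 × 10^8 / 5
    = 2626 km/s

2626 km/s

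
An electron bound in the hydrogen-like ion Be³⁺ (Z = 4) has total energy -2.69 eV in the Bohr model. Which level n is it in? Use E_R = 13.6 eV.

E_n = −E_R Z²/n² ⇒ n² = E_R Z²/(−E_n) = 13.6 × 4² / 2.69 ≈ 80.89
n = 9

9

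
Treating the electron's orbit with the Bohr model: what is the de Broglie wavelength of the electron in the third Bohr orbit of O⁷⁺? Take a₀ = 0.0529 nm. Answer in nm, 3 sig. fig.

0.125 nm

The Bohr quantisation condition is nλ = 2πr_n.
r_n = n²a₀/Z = 0.0595 nm
λ = 2πr_n/n = 2π·0.0595/3 = 0.125 nm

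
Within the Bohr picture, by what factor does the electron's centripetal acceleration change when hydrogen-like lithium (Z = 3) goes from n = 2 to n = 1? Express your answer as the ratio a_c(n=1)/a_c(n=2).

16

a_c ∝ Z^3 · n^-4; with Z fixed, a_c ∝ n^-4.
a_c(n=1)/a_c(n=2) = (1/2)^-4 = 16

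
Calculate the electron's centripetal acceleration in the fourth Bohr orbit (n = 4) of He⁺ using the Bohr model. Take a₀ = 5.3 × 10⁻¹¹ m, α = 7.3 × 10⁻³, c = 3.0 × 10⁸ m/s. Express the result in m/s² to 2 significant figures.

2.8 × 10²¹ m/s²

r = n²a₀/Z = 4.2 × 10⁻¹⁰ m, v = Zαc/n = 1.1 × 10⁶ m/s
a = v²/r = (1.1 × 10⁶)² / 4.2 × 10⁻¹⁰ = 2.8 × 10²¹ m/s²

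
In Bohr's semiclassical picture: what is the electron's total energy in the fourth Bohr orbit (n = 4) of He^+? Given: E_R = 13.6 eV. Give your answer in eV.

-3.40 eV

E_n = −E_R·Z²/n² = −13.6 × 2²/4² = -3.40 eV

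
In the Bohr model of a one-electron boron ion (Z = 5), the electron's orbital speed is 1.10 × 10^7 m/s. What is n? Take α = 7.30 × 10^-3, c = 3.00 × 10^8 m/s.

1

v_n = Zαc/n ⇒ n = Zαc/v = 5 × 0.00730 × 3.00 × 10^8 / 1.10 × 10^7 ≈ 1.00
n = 1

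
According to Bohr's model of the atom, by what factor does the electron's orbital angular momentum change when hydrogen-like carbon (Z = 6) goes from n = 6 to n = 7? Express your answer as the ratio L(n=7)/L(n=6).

7/6

L = nℏ depends only on n, so L ∝ n.
L(n=7)/L(n=6) = (7/6)^1 = 7/6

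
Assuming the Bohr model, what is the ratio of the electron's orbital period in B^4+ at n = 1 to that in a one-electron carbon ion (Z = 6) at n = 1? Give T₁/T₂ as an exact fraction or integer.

T ∝ Z^-2 · n^3
T₁/T₂ = (5/6)^-2 · (1/1)^3 = 36/25

36/25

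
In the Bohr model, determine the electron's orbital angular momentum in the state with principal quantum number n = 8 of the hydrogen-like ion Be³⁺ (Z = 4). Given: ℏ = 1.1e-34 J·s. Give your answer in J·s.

L_n = nℏ = 8 × 1.1e-34 = 8.8e-34 J·s

8.8e-34 J·s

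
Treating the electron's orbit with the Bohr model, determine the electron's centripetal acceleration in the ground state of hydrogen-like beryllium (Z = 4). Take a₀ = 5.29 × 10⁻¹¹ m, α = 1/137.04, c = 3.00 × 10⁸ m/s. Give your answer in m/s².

r = n²a₀/Z = 1.32 × 10⁻¹¹ m, v = Zαc/n = 8.76 × 10⁶ m/s
a = v²/r = (8.76 × 10⁶)² / 1.32 × 10⁻¹¹ = 5.80 × 10²⁴ m/s²

5.80 × 10²⁴ m/s²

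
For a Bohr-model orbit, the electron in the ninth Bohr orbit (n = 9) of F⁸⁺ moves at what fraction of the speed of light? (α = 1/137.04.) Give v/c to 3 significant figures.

v_n = Zαc/n, so v/c = Zα/n = 9 × 0.00730 / 9 = 0.00730

0.00730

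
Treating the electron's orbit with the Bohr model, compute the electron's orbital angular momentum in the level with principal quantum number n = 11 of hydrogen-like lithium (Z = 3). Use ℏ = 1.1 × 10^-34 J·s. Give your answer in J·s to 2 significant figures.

L_n = nℏ = 11 × 1.1 × 10^-34 = 1.2 × 10^-33 J·s

1.2 × 10^-33 J·s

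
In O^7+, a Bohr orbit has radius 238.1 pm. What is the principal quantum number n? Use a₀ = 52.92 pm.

r_n = n²a₀/Z ⇒ n² = rZ/a₀ = 238.1 × 8 / 52.92 ≈ 35.99
n = 6

6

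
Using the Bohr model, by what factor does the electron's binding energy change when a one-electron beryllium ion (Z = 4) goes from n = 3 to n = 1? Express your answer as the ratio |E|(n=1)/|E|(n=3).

9

|E| ∝ Z^2 · n^-2; with Z fixed, |E| ∝ n^-2.
|E|(n=1)/|E|(n=3) = (1/3)^-2 = 9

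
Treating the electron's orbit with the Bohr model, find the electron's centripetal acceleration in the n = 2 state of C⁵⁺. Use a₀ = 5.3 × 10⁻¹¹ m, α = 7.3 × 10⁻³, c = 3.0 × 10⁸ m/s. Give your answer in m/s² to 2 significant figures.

r = n²a₀/Z = 3.5 × 10⁻¹¹ m, v = Zαc/n = 6.6 × 10⁶ m/s
a = v²/r = (6.6 × 10⁶)² / 3.5 × 10⁻¹¹ = 1.2 × 10²⁴ m/s²

1.2 × 10²⁴ m/s²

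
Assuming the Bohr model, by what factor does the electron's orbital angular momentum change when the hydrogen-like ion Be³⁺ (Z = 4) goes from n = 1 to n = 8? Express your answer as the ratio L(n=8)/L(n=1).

8

L = nℏ depends only on n, so L ∝ n.
L(n=8)/L(n=1) = (8/1)^1 = 8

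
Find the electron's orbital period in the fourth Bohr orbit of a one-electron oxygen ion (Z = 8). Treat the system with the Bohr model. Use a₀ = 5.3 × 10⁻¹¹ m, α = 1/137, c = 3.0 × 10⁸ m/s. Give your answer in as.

r = n²a₀/Z = 4²·5.3 × 10⁻¹¹/8 = 1.1 × 10⁻¹⁰ m
v = Zαc/n = 8·0.0073·3.0 × 10⁸/4 = 4.4 × 10⁶ m/s
T = 2πr/v = 1.5 × 10⁻¹⁶ s = 150 as

150 as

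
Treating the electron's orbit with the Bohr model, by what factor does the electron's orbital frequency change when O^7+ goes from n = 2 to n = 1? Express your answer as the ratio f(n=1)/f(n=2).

8

f ∝ Z^2 · n^-3; with Z fixed, f ∝ n^-3.
f(n=1)/f(n=2) = (1/2)^-3 = 8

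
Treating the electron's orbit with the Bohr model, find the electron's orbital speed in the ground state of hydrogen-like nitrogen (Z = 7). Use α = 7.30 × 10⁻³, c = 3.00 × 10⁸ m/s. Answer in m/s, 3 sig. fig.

v_n = Zαc/n = 7 × 0.00730 × 3.00 × 10⁸ / 1
    = 1.53 × 10⁷ m/s

1.53 × 10⁷ m/s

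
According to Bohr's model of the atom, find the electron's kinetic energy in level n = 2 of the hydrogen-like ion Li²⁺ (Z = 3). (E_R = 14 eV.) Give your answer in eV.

For a Coulomb orbit the virial theorem gives K = −E_n.
E_n = −E_R·Z²/n², so K = E_R·Z²/n² = 14 × 3²/2² = 32 eV

32 eV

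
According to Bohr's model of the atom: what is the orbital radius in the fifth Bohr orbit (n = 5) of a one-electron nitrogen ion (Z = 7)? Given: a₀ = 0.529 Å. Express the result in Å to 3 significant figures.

1.89 Å

r_n = n²a₀/Z = 5² × 0.529 / 7
    = 25 × 0.529 / 7 = 1.89 Å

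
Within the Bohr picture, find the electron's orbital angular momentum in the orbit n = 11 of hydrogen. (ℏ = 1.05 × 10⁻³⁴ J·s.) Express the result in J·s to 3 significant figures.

L_n = nℏ = 11 × 1.05 × 10⁻³⁴ = 1.16 × 10⁻³³ J·s

1.16 × 10⁻³³ J·s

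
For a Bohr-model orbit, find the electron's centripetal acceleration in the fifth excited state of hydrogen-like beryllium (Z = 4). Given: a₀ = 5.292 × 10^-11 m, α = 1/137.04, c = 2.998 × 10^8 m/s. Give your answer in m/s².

r = n²a₀/Z = 4.763 × 10^-10 m, v = Zαc/n = 1.458 × 10^6 m/s
a = v²/r = (1.458 × 10^6)² / 4.763 × 10^-10 = 4.466 × 10^21 m/s²

4.466 × 10^21 m/s²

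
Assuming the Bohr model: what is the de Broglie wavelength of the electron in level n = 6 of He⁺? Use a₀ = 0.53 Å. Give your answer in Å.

The Bohr quantisation condition is nλ = 2πr_n.
r_n = n²a₀/Z = 9.5 Å
λ = 2πr_n/n = 2π·9.5/6 = 10.0 Å

10.0 Å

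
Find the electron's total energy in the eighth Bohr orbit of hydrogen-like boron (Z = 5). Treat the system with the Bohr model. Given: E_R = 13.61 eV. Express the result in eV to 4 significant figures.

-5.316 eV

E_n = −E_R·Z²/n² = −13.61 × 5²/8² = -5.316 eV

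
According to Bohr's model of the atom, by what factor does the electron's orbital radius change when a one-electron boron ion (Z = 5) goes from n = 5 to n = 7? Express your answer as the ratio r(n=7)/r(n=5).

r ∝ Z^-1 · n^2; with Z fixed, r ∝ n^2.
r(n=7)/r(n=5) = (7/5)^2 = 49/25

49/25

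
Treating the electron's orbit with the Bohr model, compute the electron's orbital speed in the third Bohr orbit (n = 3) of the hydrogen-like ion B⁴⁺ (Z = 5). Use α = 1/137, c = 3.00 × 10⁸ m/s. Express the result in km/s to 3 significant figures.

3650 km/s

v_n = Zαc/n = 5 × 0.00730 × 3.00 × 10⁸ / 3
    = 3650 km/s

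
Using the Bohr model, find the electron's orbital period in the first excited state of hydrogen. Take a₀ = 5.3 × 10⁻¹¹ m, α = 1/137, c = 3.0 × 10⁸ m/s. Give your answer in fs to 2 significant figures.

1.2 fs

r = n²a₀/Z = 2²·5.3 × 10⁻¹¹/1 = 2.1 × 10⁻¹⁰ m
v = Zαc/n = 1·0.0073·3.0 × 10⁸/2 = 1.1 × 10⁶ m/s
T = 2πr/v = 1.2 × 10⁻¹⁵ s = 1.2 fs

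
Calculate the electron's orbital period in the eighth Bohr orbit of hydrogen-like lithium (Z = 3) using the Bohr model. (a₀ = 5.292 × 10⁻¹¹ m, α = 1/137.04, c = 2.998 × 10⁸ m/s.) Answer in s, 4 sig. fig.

8.647 × 10⁻¹⁵ s

r = n²a₀/Z = 8²·5.292 × 10⁻¹¹/3 = 1.129 × 10⁻⁹ m
v = Zαc/n = 3·0.007297·2.998 × 10⁸/8 = 8.204 × 10⁵ m/s
T = 2πr/v = 8.647 × 10⁻¹⁵ s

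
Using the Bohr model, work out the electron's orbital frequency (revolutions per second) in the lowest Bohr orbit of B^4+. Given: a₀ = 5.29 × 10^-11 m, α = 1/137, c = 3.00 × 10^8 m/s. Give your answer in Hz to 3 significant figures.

r = n²a₀/Z = 1.06 × 10^-11 m, v = Zαc/n = 1.09 × 10^7 m/s
f = v/(2πr) = 1.65 × 10^17 Hz

1.65 × 10^17 Hz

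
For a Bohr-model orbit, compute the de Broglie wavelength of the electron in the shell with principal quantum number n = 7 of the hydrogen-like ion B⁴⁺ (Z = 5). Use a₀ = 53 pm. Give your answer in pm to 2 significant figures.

The Bohr quantisation condition is nλ = 2πr_n.
r_n = n²a₀/Z = 520 pm
λ = 2πr_n/n = 2π·520/7 = 470 pm

470 pm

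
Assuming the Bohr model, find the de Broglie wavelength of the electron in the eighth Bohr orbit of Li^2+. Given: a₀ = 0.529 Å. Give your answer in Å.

The Bohr quantisation condition is nλ = 2πr_n.
r_n = n²a₀/Z = 11.3 Å
λ = 2πr_n/n = 2π·11.3/8 = 8.86 Å

8.86 Å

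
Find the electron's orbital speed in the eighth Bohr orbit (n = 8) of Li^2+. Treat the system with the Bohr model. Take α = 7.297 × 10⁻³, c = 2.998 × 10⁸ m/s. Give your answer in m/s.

v_n = Zαc/n = 3 × 0.007297 × 2.998 × 10⁸ / 8
    = 8.204 × 10⁵ m/s

8.204 × 10⁵ m/s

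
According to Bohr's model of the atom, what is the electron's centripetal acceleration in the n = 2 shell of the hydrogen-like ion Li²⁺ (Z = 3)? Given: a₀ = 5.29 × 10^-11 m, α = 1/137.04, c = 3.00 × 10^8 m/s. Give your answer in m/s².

1.53 × 10^23 m/s²

r = n²a₀/Z = 7.05 × 10^-11 m, v = Zαc/n = 3.28 × 10^6 m/s
a = v²/r = (3.28 × 10^6)² / 7.05 × 10^-11 = 1.53 × 10^23 m/s²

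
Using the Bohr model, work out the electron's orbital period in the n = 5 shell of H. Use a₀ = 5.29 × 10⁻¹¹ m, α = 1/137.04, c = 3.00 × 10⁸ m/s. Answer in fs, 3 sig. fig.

r = n²a₀/Z = 5²·5.29 × 10⁻¹¹/1 = 1.32 × 10⁻⁹ m
v = Zαc/n = 1·0.00730·3.00 × 10⁸/5 = 4.38 × 10⁵ m/s
T = 2πr/v = 1.90 × 10⁻¹⁴ s = 19.0 fs

19.0 fs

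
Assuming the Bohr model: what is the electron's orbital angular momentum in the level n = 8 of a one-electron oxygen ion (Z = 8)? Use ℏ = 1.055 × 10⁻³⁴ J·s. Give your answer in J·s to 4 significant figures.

L_n = nℏ = 8 × 1.055 × 10⁻³⁴ = 8.440 × 10⁻³⁴ J·s

8.440 × 10⁻³⁴ J·s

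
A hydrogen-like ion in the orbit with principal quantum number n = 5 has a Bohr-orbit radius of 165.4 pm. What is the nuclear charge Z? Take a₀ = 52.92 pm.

8

r_n = n²a₀/Z ⇒ Z = n²a₀/r = 5² × 52.92 / 165.4 ≈ 8.00
Z = 8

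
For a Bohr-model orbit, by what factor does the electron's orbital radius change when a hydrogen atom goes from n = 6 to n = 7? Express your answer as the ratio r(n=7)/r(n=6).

49/36

r ∝ Z^-1 · n^2; with Z fixed, r ∝ n^2.
r(n=7)/r(n=6) = (7/6)^2 = 49/36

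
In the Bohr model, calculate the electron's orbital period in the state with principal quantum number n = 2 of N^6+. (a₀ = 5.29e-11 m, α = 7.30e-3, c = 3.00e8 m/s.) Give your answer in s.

r = n²a₀/Z = 2²·5.29e-11/7 = 3.02e-11 m
v = Zαc/n = 7·0.00730·3.00e8/2 = 7.67e6 m/s
T = 2πr/v = 2.48e-17 s

2.48e-17 s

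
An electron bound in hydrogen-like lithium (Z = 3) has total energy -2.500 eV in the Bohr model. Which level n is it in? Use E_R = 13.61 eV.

E_n = −E_R Z²/n² ⇒ n² = E_R Z²/(−E_n) = 13.61 × 3² / 2.500 ≈ 49.00
n = 7

7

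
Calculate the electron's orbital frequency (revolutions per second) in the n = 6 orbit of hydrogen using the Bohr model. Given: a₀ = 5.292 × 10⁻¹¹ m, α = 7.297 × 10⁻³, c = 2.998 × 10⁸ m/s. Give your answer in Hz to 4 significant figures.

r = n²a₀/Z = 1.905 × 10⁻⁹ m, v = Zαc/n = 3.646 × 10⁵ m/s
f = v/(2πr) = 3.046 × 10¹³ Hz

3.046 × 10¹³ Hz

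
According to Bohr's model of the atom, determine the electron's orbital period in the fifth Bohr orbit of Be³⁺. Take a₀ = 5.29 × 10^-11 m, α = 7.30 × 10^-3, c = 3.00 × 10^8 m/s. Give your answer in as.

r = n²a₀/Z = 5²·5.29 × 10^-11/4 = 3.31 × 10^-10 m
v = Zαc/n = 4·0.00730·3.00 × 10^8/5 = 1.75 × 10^6 m/s
T = 2πr/v = 1.19 × 10^-15 s = 1190 as

1190 as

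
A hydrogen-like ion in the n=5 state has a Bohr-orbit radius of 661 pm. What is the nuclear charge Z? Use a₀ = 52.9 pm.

r_n = n²a₀/Z ⇒ Z = n²a₀/r = 5² × 52.9 / 661 ≈ 2.00
Z = 2

2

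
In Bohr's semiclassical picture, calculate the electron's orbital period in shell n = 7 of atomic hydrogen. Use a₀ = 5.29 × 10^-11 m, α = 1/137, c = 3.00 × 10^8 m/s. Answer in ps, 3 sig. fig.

r = n²a₀/Z = 7²·5.29 × 10^-11/1 = 2.59 × 10^-9 m
v = Zαc/n = 1·0.00730·3.00 × 10^8/7 = 3.13 × 10^5 m/s
T = 2πr/v = 5.21 × 10^-14 s = 0.0521 ps

0.0521 ps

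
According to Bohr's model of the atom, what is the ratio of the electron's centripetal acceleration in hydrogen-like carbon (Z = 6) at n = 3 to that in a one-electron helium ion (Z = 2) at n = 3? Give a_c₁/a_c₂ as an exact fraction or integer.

a_c ∝ Z^3 · n^-4
a_c₁/a_c₂ = (6/2)^3 · (3/3)^-4 = 27

27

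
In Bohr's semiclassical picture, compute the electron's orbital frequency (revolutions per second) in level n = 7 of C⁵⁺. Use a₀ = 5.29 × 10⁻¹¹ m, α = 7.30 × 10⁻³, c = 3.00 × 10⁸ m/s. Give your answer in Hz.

6.92 × 10¹⁴ Hz

r = n²a₀/Z = 4.32 × 10⁻¹⁰ m, v = Zαc/n = 1.88 × 10⁶ m/s
f = v/(2πr) = 6.92 × 10¹⁴ Hz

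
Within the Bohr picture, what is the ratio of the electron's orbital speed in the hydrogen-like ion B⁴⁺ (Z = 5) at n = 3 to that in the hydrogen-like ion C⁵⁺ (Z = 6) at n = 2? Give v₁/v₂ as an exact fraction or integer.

v ∝ Z^1 · n^-1
v₁/v₂ = (5/6)^1 · (3/2)^-1 = 5/9

5/9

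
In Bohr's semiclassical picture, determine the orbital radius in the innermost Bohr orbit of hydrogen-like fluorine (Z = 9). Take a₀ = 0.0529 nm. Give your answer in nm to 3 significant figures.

0.00588 nm

r_n = n²a₀/Z = 1² × 0.0529 / 9
    = 1 × 0.0529 / 9 = 0.00588 nm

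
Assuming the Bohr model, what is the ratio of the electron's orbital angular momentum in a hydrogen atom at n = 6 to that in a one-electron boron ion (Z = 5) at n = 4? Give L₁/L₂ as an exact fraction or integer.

3/2

L = nℏ is independent of Z.
L₁/L₂ = n₁/n₂ = 6/4 = 3/2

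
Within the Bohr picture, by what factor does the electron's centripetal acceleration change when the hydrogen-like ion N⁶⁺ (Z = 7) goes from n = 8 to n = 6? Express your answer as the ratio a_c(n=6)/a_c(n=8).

256/81

a_c ∝ Z^3 · n^-4; with Z fixed, a_c ∝ n^-4.
a_c(n=6)/a_c(n=8) = (6/8)^-4 = 256/81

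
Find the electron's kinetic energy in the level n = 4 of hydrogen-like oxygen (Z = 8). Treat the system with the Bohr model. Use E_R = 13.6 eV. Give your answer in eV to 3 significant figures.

For a Coulomb orbit the virial theorem gives K = −E_n.
E_n = −E_R·Z²/n², so K = E_R·Z²/n² = 13.6 × 8²/4² = 54.4 eV

54.4 eV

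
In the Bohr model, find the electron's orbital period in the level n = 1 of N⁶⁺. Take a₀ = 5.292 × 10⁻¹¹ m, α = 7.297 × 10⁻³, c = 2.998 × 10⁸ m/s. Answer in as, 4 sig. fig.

r = n²a₀/Z = 1²·5.292 × 10⁻¹¹/7 = 7.560 × 10⁻¹² m
v = Zαc/n = 7·0.007297·2.998 × 10⁸/1 = 1.531 × 10⁷ m/s
T = 2πr/v = 3.102 × 10⁻¹⁸ s = 3.102 as

3.102 as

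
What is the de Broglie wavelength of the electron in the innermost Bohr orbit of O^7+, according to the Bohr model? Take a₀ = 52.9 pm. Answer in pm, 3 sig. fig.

The Bohr quantisation condition is nλ = 2πr_n.
r_n = n²a₀/Z = 6.61 pm
λ = 2πr_n/n = 2π·6.61/1 = 41.5 pm

41.5 pm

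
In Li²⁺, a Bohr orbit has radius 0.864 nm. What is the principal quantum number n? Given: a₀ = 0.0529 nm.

r_n = n²a₀/Z ⇒ n² = rZ/a₀ = 0.864 × 3 / 0.0529 ≈ 49.00
n = 7

7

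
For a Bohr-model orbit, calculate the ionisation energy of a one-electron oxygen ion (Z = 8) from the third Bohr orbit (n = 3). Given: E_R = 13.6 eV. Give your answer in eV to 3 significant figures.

E_n = −E_R·Z²/n² = −13.6 × 8²/3² eV = -96.7 eV
Ionisation energy = −E_n = 96.7 eV

96.7 eV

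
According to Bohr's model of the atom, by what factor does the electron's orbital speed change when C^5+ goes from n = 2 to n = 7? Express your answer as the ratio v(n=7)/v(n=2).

v ∝ Z^1 · n^-1; with Z fixed, v ∝ n^-1.
v(n=7)/v(n=2) = (7/2)^-1 = 2/7

2/7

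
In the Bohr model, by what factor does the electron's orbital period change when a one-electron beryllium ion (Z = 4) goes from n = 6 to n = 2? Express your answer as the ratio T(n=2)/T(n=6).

T ∝ Z^-2 · n^3; with Z fixed, T ∝ n^3.
T(n=2)/T(n=6) = (2/6)^3 = 1/27

1/27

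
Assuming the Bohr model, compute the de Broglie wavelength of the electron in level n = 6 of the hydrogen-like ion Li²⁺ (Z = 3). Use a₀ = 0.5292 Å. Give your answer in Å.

6.650 Å

The Bohr quantisation condition is nλ = 2πr_n.
r_n = n²a₀/Z = 6.350 Å
λ = 2πr_n/n = 2π·6.350/6 = 6.650 Å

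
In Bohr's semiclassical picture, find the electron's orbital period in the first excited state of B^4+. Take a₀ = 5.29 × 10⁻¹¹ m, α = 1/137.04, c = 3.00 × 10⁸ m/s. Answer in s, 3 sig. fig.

r = n²a₀/Z = 2²·5.29 × 10⁻¹¹/5 = 4.23 × 10⁻¹¹ m
v = Zαc/n = 5·0.00730·3.00 × 10⁸/2 = 5.47 × 10⁶ m/s
T = 2πr/v = 4.86 × 10⁻¹⁷ s

4.86 × 10⁻¹⁷ s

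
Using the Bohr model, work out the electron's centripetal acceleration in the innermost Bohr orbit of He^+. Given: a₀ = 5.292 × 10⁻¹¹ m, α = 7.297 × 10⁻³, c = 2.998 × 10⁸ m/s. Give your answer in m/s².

r = n²a₀/Z = 2.646 × 10⁻¹¹ m, v = Zαc/n = 4.375 × 10⁶ m/s
a = v²/r = (4.375 × 10⁶)² / 2.646 × 10⁻¹¹ = 7.235 × 10²³ m/s²

7.235 × 10²³ m/s²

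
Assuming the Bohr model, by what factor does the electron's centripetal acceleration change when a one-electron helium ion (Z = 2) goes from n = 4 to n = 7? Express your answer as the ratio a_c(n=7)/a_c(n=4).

a_c ∝ Z^3 · n^-4; with Z fixed, a_c ∝ n^-4.
a_c(n=7)/a_c(n=4) = (7/4)^-4 = 256/2401

256/2401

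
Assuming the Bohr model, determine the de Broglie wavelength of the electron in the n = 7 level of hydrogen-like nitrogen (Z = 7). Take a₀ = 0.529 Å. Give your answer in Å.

The Bohr quantisation condition is nλ = 2πr_n.
r_n = n²a₀/Z = 3.70 Å
λ = 2πr_n/n = 2π·3.70/7 = 3.32 Å

3.32 Å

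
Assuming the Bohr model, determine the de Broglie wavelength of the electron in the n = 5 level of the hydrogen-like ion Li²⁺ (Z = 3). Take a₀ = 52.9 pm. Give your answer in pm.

554 pm

The Bohr quantisation condition is nλ = 2πr_n.
r_n = n²a₀/Z = 441 pm
λ = 2πr_n/n = 2π·441/5 = 554 pm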